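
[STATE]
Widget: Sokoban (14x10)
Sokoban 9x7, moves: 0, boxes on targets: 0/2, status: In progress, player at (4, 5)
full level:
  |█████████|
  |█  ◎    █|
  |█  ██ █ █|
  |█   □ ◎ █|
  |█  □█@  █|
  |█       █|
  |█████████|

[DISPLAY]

█████████     
█  ◎    █     
█  ██ █ █     
█   □ ◎ █     
█  □█@  █     
█       █     
█████████     
Moves: 0  0/2 
              
              


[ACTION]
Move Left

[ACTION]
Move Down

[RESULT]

█████████     
█  ◎    █     
█  ██ █ █     
█   □ ◎ █     
█  □█   █     
█    @  █     
█████████     
Moves: 1  0/2 
              
              


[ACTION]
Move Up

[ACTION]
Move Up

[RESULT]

█████████     
█  ◎    █     
█  ██ █ █     
█   □@◎ █     
█  □█   █     
█       █     
█████████     
Moves: 3  0/2 
              
              


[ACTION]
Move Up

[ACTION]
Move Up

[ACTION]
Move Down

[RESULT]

█████████     
█  ◎    █     
█  ██@█ █     
█   □ ◎ █     
█  □█   █     
█       █     
█████████     
Moves: 6  0/2 
              
              


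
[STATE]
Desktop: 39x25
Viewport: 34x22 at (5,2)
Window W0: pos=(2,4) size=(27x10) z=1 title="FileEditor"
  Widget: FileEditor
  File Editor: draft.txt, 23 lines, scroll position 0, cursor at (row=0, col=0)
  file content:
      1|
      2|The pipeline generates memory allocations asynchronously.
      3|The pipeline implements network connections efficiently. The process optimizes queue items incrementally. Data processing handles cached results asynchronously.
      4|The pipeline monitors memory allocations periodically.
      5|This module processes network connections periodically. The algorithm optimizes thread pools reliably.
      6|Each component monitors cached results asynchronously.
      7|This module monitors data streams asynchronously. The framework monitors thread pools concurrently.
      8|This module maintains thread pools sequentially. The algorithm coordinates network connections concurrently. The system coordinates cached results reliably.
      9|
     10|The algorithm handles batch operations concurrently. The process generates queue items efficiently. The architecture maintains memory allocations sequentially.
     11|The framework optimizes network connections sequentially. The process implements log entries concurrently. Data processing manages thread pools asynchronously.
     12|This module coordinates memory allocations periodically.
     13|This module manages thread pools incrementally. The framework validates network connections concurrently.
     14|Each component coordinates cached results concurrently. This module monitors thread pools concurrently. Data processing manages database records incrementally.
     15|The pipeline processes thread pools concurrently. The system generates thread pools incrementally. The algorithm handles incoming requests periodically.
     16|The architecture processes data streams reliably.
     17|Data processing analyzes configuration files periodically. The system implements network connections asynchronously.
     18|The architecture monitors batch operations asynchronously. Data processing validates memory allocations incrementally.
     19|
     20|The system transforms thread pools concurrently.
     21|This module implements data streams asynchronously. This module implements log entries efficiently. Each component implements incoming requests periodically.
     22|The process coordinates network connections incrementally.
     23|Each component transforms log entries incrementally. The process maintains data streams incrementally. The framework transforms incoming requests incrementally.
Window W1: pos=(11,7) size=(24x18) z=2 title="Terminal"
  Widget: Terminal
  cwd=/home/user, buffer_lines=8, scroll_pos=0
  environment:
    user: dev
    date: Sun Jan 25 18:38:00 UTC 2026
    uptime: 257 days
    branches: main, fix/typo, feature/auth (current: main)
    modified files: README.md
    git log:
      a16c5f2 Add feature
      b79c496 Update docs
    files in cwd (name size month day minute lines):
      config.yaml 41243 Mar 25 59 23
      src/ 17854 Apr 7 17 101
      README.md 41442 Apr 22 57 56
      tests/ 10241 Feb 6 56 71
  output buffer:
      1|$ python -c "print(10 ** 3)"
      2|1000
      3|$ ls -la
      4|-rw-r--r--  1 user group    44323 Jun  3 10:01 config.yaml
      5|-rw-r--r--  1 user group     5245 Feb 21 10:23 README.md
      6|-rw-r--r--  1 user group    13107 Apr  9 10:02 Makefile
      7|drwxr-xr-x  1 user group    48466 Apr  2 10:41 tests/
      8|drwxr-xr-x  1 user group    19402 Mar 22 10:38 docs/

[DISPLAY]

                                  
                                  
━━━━━━━━━━━━━━━━━━━━━━━┓          
ileEditor              ┃          
───────────────────────┨          
      ┏━━━━━━━━━━━━━━━━━━━━━━┓    
e pipe┃ Terminal             ┃    
e pipe┠──────────────────────┨    
e pipe┃$ python -c "print(10 ┃    
is mod┃1000                  ┃    
ch com┃$ ls -la              ┃    
━━━━━━┃-rw-r--r--  1 user gro┃    
      ┃-rw-r--r--  1 user gro┃    
      ┃-rw-r--r--  1 user gro┃    
      ┃drwxr-xr-x  1 user gro┃    
      ┃drwxr-xr-x  1 user gro┃    
      ┃$ █                   ┃    
      ┃                      ┃    
      ┃                      ┃    
      ┃                      ┃    
      ┃                      ┃    
      ┃                      ┃    


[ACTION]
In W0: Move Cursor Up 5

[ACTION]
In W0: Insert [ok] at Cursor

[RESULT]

                                  
                                  
━━━━━━━━━━━━━━━━━━━━━━━┓          
ileEditor              ┃          
───────────────────────┨          
█     ┏━━━━━━━━━━━━━━━━━━━━━━┓    
e pipe┃ Terminal             ┃    
e pipe┠──────────────────────┨    
e pipe┃$ python -c "print(10 ┃    
is mod┃1000                  ┃    
ch com┃$ ls -la              ┃    
━━━━━━┃-rw-r--r--  1 user gro┃    
      ┃-rw-r--r--  1 user gro┃    
      ┃-rw-r--r--  1 user gro┃    
      ┃drwxr-xr-x  1 user gro┃    
      ┃drwxr-xr-x  1 user gro┃    
      ┃$ █                   ┃    
      ┃                      ┃    
      ┃                      ┃    
      ┃                      ┃    
      ┃                      ┃    
      ┃                      ┃    


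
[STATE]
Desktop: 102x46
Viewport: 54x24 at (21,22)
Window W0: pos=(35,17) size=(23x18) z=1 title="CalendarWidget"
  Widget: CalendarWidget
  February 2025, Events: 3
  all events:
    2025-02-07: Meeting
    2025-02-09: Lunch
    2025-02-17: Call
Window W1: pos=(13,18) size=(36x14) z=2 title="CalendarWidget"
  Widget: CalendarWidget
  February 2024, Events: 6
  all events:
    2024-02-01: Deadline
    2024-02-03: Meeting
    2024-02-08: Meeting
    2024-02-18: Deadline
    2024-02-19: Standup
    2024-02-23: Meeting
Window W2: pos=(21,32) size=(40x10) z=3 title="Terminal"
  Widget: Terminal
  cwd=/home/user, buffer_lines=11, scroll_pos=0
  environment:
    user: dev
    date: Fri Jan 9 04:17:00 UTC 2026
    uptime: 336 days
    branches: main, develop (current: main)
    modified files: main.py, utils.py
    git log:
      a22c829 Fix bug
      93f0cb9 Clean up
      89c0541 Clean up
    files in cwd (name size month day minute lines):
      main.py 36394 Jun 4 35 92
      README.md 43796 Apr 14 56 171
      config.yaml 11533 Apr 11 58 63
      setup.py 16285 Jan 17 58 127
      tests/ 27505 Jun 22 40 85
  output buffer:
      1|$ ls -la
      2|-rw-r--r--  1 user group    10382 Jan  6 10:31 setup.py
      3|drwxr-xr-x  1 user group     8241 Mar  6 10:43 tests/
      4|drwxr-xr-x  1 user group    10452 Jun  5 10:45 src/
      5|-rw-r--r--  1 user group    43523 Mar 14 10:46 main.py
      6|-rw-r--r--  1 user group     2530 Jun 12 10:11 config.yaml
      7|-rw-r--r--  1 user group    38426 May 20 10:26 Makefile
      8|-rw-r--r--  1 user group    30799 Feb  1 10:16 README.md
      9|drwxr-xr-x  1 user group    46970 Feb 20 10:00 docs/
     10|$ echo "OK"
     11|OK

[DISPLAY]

e Th Fr Sa Su              ┃   1  2 ┃                 
   1*  2  3*  4            ┃7*  8  9┃                 
7  8*  9 10 11             ┃4 15 16 ┃                 
4 15 16 17 18*             ┃21 22 23┃                 
21 22 23* 24 25            ┃8       ┃                 
8 29                       ┃        ┃                 
                           ┃        ┃                 
                           ┃        ┃                 
                           ┃        ┃                 
━━━━━━━━━━━━━━━━━━━━━━━━━━━┛        ┃                 
┏━━━━━━━━━━━━━━━━━━━━━━━━━━━━━━━━━━━━━━┓              
┃ Terminal                             ┃              
┠──────────────────────────────────────┨              
┃$ ls -la                              ┃              
┃-rw-r--r--  1 user group    10382 Jan ┃              
┃drwxr-xr-x  1 user group     8241 Mar ┃              
┃drwxr-xr-x  1 user group    10452 Jun ┃              
┃-rw-r--r--  1 user group    43523 Mar ┃              
┃-rw-r--r--  1 user group     2530 Jun ┃              
┗━━━━━━━━━━━━━━━━━━━━━━━━━━━━━━━━━━━━━━┛              
                                                      
                                                      
                                                      
                                                      


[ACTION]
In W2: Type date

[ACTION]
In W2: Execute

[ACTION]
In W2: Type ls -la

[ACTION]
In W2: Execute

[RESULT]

e Th Fr Sa Su              ┃   1  2 ┃                 
   1*  2  3*  4            ┃7*  8  9┃                 
7  8*  9 10 11             ┃4 15 16 ┃                 
4 15 16 17 18*             ┃21 22 23┃                 
21 22 23* 24 25            ┃8       ┃                 
8 29                       ┃        ┃                 
                           ┃        ┃                 
                           ┃        ┃                 
                           ┃        ┃                 
━━━━━━━━━━━━━━━━━━━━━━━━━━━┛        ┃                 
┏━━━━━━━━━━━━━━━━━━━━━━━━━━━━━━━━━━━━━━┓              
┃ Terminal                             ┃              
┠──────────────────────────────────────┨              
┃-rw-r--r--  1 dev group    36394 Jun  ┃              
┃-rw-r--r--  1 dev group    43796 Apr 1┃              
┃-rw-r--r--  1 dev group    11533 Apr 1┃              
┃-rw-r--r--  1 dev group    16285 Jan 1┃              
┃drwxr-xr-x  1 dev group    27505 Jun 2┃              
┃$ █                                   ┃              
┗━━━━━━━━━━━━━━━━━━━━━━━━━━━━━━━━━━━━━━┛              
                                                      
                                                      
                                                      
                                                      


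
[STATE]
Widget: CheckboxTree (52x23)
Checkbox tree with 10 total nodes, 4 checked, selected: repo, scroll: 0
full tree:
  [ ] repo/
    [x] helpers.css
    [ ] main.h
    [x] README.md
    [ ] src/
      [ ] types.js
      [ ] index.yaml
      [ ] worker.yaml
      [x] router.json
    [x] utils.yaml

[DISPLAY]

>[-] repo/                                          
   [x] helpers.css                                  
   [ ] main.h                                       
   [x] README.md                                    
   [-] src/                                         
     [ ] types.js                                   
     [ ] index.yaml                                 
     [ ] worker.yaml                                
     [x] router.json                                
   [x] utils.yaml                                   
                                                    
                                                    
                                                    
                                                    
                                                    
                                                    
                                                    
                                                    
                                                    
                                                    
                                                    
                                                    
                                                    


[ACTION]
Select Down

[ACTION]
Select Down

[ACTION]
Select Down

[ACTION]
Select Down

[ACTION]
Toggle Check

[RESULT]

 [-] repo/                                          
   [x] helpers.css                                  
   [ ] main.h                                       
   [x] README.md                                    
>  [x] src/                                         
     [x] types.js                                   
     [x] index.yaml                                 
     [x] worker.yaml                                
     [x] router.json                                
   [x] utils.yaml                                   
                                                    
                                                    
                                                    
                                                    
                                                    
                                                    
                                                    
                                                    
                                                    
                                                    
                                                    
                                                    
                                                    


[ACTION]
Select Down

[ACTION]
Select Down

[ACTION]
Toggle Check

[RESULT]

 [-] repo/                                          
   [x] helpers.css                                  
   [ ] main.h                                       
   [x] README.md                                    
   [-] src/                                         
     [x] types.js                                   
>    [ ] index.yaml                                 
     [x] worker.yaml                                
     [x] router.json                                
   [x] utils.yaml                                   
                                                    
                                                    
                                                    
                                                    
                                                    
                                                    
                                                    
                                                    
                                                    
                                                    
                                                    
                                                    
                                                    


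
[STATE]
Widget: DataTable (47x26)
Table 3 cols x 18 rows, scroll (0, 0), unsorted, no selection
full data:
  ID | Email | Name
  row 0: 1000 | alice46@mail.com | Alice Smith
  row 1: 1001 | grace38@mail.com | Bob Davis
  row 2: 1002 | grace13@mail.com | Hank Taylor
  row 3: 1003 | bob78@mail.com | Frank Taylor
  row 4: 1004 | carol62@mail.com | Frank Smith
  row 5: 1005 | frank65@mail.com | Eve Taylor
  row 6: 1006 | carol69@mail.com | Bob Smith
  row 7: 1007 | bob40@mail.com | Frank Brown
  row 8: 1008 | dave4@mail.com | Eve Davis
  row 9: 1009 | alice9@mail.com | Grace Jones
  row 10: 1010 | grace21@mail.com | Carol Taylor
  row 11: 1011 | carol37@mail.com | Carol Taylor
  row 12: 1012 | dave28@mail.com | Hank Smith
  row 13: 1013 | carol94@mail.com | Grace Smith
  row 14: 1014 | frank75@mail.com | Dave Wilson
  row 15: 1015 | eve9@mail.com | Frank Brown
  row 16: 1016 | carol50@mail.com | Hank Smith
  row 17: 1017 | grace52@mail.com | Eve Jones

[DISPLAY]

ID  │Email           │Name                     
────┼────────────────┼────────────             
1000│alice46@mail.com│Alice Smith              
1001│grace38@mail.com│Bob Davis                
1002│grace13@mail.com│Hank Taylor              
1003│bob78@mail.com  │Frank Taylor             
1004│carol62@mail.com│Frank Smith              
1005│frank65@mail.com│Eve Taylor               
1006│carol69@mail.com│Bob Smith                
1007│bob40@mail.com  │Frank Brown              
1008│dave4@mail.com  │Eve Davis                
1009│alice9@mail.com │Grace Jones              
1010│grace21@mail.com│Carol Taylor             
1011│carol37@mail.com│Carol Taylor             
1012│dave28@mail.com │Hank Smith               
1013│carol94@mail.com│Grace Smith              
1014│frank75@mail.com│Dave Wilson              
1015│eve9@mail.com   │Frank Brown              
1016│carol50@mail.com│Hank Smith               
1017│grace52@mail.com│Eve Jones                
                                               
                                               
                                               
                                               
                                               
                                               


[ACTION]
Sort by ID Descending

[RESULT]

ID ▼│Email           │Name                     
────┼────────────────┼────────────             
1017│grace52@mail.com│Eve Jones                
1016│carol50@mail.com│Hank Smith               
1015│eve9@mail.com   │Frank Brown              
1014│frank75@mail.com│Dave Wilson              
1013│carol94@mail.com│Grace Smith              
1012│dave28@mail.com │Hank Smith               
1011│carol37@mail.com│Carol Taylor             
1010│grace21@mail.com│Carol Taylor             
1009│alice9@mail.com │Grace Jones              
1008│dave4@mail.com  │Eve Davis                
1007│bob40@mail.com  │Frank Brown              
1006│carol69@mail.com│Bob Smith                
1005│frank65@mail.com│Eve Taylor               
1004│carol62@mail.com│Frank Smith              
1003│bob78@mail.com  │Frank Taylor             
1002│grace13@mail.com│Hank Taylor              
1001│grace38@mail.com│Bob Davis                
1000│alice46@mail.com│Alice Smith              
                                               
                                               
                                               
                                               
                                               
                                               


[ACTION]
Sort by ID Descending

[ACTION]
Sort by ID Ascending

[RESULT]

ID ▲│Email           │Name                     
────┼────────────────┼────────────             
1000│alice46@mail.com│Alice Smith              
1001│grace38@mail.com│Bob Davis                
1002│grace13@mail.com│Hank Taylor              
1003│bob78@mail.com  │Frank Taylor             
1004│carol62@mail.com│Frank Smith              
1005│frank65@mail.com│Eve Taylor               
1006│carol69@mail.com│Bob Smith                
1007│bob40@mail.com  │Frank Brown              
1008│dave4@mail.com  │Eve Davis                
1009│alice9@mail.com │Grace Jones              
1010│grace21@mail.com│Carol Taylor             
1011│carol37@mail.com│Carol Taylor             
1012│dave28@mail.com │Hank Smith               
1013│carol94@mail.com│Grace Smith              
1014│frank75@mail.com│Dave Wilson              
1015│eve9@mail.com   │Frank Brown              
1016│carol50@mail.com│Hank Smith               
1017│grace52@mail.com│Eve Jones                
                                               
                                               
                                               
                                               
                                               
                                               


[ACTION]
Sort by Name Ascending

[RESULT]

ID  │Email           │Name       ▲             
────┼────────────────┼────────────             
1000│alice46@mail.com│Alice Smith              
1001│grace38@mail.com│Bob Davis                
1006│carol69@mail.com│Bob Smith                
1010│grace21@mail.com│Carol Taylor             
1011│carol37@mail.com│Carol Taylor             
1014│frank75@mail.com│Dave Wilson              
1008│dave4@mail.com  │Eve Davis                
1017│grace52@mail.com│Eve Jones                
1005│frank65@mail.com│Eve Taylor               
1007│bob40@mail.com  │Frank Brown              
1015│eve9@mail.com   │Frank Brown              
1004│carol62@mail.com│Frank Smith              
1003│bob78@mail.com  │Frank Taylor             
1009│alice9@mail.com │Grace Jones              
1013│carol94@mail.com│Grace Smith              
1012│dave28@mail.com │Hank Smith               
1016│carol50@mail.com│Hank Smith               
1002│grace13@mail.com│Hank Taylor              
                                               
                                               
                                               
                                               
                                               
                                               


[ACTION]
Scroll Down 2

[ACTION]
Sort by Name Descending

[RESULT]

ID  │Email           │Name       ▼             
────┼────────────────┼────────────             
1002│grace13@mail.com│Hank Taylor              
1012│dave28@mail.com │Hank Smith               
1016│carol50@mail.com│Hank Smith               
1013│carol94@mail.com│Grace Smith              
1009│alice9@mail.com │Grace Jones              
1003│bob78@mail.com  │Frank Taylor             
1004│carol62@mail.com│Frank Smith              
1007│bob40@mail.com  │Frank Brown              
1015│eve9@mail.com   │Frank Brown              
1005│frank65@mail.com│Eve Taylor               
1017│grace52@mail.com│Eve Jones                
1008│dave4@mail.com  │Eve Davis                
1014│frank75@mail.com│Dave Wilson              
1010│grace21@mail.com│Carol Taylor             
1011│carol37@mail.com│Carol Taylor             
1006│carol69@mail.com│Bob Smith                
1001│grace38@mail.com│Bob Davis                
1000│alice46@mail.com│Alice Smith              
                                               
                                               
                                               
                                               
                                               
                                               


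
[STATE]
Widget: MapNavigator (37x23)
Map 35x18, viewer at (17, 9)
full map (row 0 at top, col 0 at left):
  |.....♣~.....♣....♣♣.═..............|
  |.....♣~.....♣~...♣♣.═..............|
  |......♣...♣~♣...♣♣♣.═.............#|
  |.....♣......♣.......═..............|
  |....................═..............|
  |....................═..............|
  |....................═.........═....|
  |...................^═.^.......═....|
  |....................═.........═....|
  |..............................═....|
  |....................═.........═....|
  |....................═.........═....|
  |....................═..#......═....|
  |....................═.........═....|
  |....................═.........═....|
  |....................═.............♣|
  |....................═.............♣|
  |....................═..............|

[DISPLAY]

                                     
                                     
 .....♣~.....♣....♣♣.═.............. 
 .....♣~.....♣~...♣♣.═.............. 
 ......♣...♣~♣...♣♣♣.═.............# 
 .....♣......♣.......═.............. 
 ....................═.............. 
 ....................═.............. 
 ....................═.........═.... 
 ...................^═.^.......═.... 
 ....................═.........═.... 
 .................@............═.... 
 ....................═.........═.... 
 ....................═.........═.... 
 ....................═..#......═.... 
 ....................═.........═.... 
 ....................═.........═.... 
 ....................═.............♣ 
 ....................═.............♣ 
 ....................═.............. 
                                     
                                     
                                     


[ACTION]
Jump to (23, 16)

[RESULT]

...............═..............       
...............═.........═....       
..............^═.^.......═....       
...............═.........═....       
.........................═....       
...............═.........═....       
...............═.........═....       
...............═..#......═....       
...............═.........═....       
...............═.........═....       
...............═.............♣       
...............═..@..........♣       
...............═..............       
                                     
                                     
                                     
                                     
                                     
                                     
                                     
                                     
                                     
                                     


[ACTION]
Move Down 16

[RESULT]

...............═.........═....       
..............^═.^.......═....       
...............═.........═....       
.........................═....       
...............═.........═....       
...............═.........═....       
...............═..#......═....       
...............═.........═....       
...............═.........═....       
...............═.............♣       
...............═.............♣       
...............═..@...........       
                                     
                                     
                                     
                                     
                                     
                                     
                                     
                                     
                                     
                                     
                                     


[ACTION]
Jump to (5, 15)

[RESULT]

             ....................═...
             ....................═...
             ....................═...
             ...................^═.^.
             ....................═...
             ........................
             ....................═...
             ....................═...
             ....................═..#
             ....................═...
             ....................═...
             .....@..............═...
             ....................═...
             ....................═...
                                     
                                     
                                     
                                     
                                     
                                     
                                     
                                     
                                     


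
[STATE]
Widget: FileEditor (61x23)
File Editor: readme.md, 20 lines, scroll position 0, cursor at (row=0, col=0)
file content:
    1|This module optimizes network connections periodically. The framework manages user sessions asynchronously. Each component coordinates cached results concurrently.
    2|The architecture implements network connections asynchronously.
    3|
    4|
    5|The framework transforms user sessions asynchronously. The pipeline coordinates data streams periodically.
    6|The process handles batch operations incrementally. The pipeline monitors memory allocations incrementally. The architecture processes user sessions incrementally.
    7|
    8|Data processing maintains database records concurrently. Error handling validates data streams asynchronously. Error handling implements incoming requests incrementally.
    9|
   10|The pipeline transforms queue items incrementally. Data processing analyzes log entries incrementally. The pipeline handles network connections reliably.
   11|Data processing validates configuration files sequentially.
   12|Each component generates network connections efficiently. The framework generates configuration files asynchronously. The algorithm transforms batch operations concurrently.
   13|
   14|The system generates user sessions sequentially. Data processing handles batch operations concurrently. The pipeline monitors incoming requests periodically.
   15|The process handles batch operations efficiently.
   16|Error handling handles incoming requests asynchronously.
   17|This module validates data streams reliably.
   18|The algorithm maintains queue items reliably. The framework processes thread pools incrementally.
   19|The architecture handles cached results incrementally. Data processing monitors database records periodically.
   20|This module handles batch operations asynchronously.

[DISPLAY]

█his module optimizes network connections periodically. The ▲
The architecture implements network connections asynchronous█
                                                            ░
                                                            ░
The framework transforms user sessions asynchronously. The p░
The process handles batch operations incrementally. The pipe░
                                                            ░
Data processing maintains database records concurrently. Err░
                                                            ░
The pipeline transforms queue items incrementally. Data proc░
Data processing validates configuration files sequentially. ░
Each component generates network connections efficiently. Th░
                                                            ░
The system generates user sessions sequentially. Data proces░
The process handles batch operations efficiently.           ░
Error handling handles incoming requests asynchronously.    ░
This module validates data streams reliably.                ░
The algorithm maintains queue items reliably. The framework ░
The architecture handles cached results incrementally. Data ░
This module handles batch operations asynchronously.        ░
                                                            ░
                                                            ░
                                                            ▼


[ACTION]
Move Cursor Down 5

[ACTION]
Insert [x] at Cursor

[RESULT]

This module optimizes network connections periodically. The ▲
The architecture implements network connections asynchronous█
                                                            ░
                                                            ░
The framework transforms user sessions asynchronously. The p░
x█he process handles batch operations incrementally. The pip░
                                                            ░
Data processing maintains database records concurrently. Err░
                                                            ░
The pipeline transforms queue items incrementally. Data proc░
Data processing validates configuration files sequentially. ░
Each component generates network connections efficiently. Th░
                                                            ░
The system generates user sessions sequentially. Data proces░
The process handles batch operations efficiently.           ░
Error handling handles incoming requests asynchronously.    ░
This module validates data streams reliably.                ░
The algorithm maintains queue items reliably. The framework ░
The architecture handles cached results incrementally. Data ░
This module handles batch operations asynchronously.        ░
                                                            ░
                                                            ░
                                                            ▼


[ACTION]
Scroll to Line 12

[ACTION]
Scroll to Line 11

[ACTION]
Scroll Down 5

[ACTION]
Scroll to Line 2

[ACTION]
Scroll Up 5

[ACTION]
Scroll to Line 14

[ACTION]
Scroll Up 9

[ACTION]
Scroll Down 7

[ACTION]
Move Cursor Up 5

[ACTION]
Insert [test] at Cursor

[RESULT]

Ttest█is module optimizes network connections periodically. ▲
The architecture implements network connections asynchronous█
                                                            ░
                                                            ░
The framework transforms user sessions asynchronously. The p░
xThe process handles batch operations incrementally. The pip░
                                                            ░
Data processing maintains database records concurrently. Err░
                                                            ░
The pipeline transforms queue items incrementally. Data proc░
Data processing validates configuration files sequentially. ░
Each component generates network connections efficiently. Th░
                                                            ░
The system generates user sessions sequentially. Data proces░
The process handles batch operations efficiently.           ░
Error handling handles incoming requests asynchronously.    ░
This module validates data streams reliably.                ░
The algorithm maintains queue items reliably. The framework ░
The architecture handles cached results incrementally. Data ░
This module handles batch operations asynchronously.        ░
                                                            ░
                                                            ░
                                                            ▼


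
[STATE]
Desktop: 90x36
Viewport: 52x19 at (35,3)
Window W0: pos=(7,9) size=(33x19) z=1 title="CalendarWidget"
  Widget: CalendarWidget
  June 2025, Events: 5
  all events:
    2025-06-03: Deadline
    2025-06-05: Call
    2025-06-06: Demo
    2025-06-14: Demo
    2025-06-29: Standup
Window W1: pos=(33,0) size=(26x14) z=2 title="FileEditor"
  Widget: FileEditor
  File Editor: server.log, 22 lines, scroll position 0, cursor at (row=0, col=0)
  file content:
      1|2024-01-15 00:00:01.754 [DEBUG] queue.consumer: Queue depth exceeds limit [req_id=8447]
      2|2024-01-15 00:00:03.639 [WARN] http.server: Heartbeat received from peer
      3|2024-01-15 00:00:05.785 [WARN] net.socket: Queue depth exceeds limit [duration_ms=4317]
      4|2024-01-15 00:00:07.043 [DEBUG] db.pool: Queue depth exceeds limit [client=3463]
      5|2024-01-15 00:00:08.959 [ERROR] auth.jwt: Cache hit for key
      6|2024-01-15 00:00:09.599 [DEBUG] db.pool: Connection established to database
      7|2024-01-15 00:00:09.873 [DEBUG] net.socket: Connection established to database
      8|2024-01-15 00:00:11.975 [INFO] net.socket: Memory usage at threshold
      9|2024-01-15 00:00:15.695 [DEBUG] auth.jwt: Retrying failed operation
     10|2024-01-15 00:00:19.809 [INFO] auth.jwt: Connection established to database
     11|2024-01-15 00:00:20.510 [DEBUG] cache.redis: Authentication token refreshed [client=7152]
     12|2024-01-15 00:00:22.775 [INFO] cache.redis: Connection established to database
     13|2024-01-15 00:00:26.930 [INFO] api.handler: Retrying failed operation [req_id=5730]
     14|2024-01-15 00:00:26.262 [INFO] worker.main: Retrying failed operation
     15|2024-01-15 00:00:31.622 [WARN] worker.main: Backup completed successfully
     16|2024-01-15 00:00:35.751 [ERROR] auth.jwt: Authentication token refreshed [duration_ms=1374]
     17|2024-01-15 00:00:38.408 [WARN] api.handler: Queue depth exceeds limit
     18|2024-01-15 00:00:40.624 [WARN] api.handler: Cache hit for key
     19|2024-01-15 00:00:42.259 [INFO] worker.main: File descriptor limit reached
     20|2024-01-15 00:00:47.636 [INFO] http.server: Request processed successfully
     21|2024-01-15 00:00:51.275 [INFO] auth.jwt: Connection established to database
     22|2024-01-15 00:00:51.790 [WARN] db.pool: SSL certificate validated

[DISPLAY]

024-01-15 00:00:01.754▲┃                            
024-01-15 00:00:03.639█┃                            
024-01-15 00:00:05.785░┃                            
024-01-15 00:00:07.043░┃                            
024-01-15 00:00:08.959░┃                            
024-01-15 00:00:09.599░┃                            
024-01-15 00:00:09.873░┃                            
024-01-15 00:00:11.975░┃                            
024-01-15 00:00:15.695░┃                            
024-01-15 00:00:19.809▼┃                            
━━━━━━━━━━━━━━━━━━━━━━━┛                            
    ┃                                               
    ┃                                               
    ┃                                               
    ┃                                               
    ┃                                               
    ┃                                               
    ┃                                               
    ┃                                               


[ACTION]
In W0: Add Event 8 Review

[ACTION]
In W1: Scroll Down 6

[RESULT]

024-01-15 00:00:09.873▲┃                            
024-01-15 00:00:11.975░┃                            
024-01-15 00:00:15.695░┃                            
024-01-15 00:00:19.809░┃                            
024-01-15 00:00:20.510░┃                            
024-01-15 00:00:22.775█┃                            
024-01-15 00:00:26.930░┃                            
024-01-15 00:00:26.262░┃                            
024-01-15 00:00:31.622░┃                            
024-01-15 00:00:35.751▼┃                            
━━━━━━━━━━━━━━━━━━━━━━━┛                            
    ┃                                               
    ┃                                               
    ┃                                               
    ┃                                               
    ┃                                               
    ┃                                               
    ┃                                               
    ┃                                               


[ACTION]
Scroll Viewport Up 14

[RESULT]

━━━━━━━━━━━━━━━━━━━━━━━┓                            
FileEditor             ┃                            
───────────────────────┨                            
024-01-15 00:00:09.873▲┃                            
024-01-15 00:00:11.975░┃                            
024-01-15 00:00:15.695░┃                            
024-01-15 00:00:19.809░┃                            
024-01-15 00:00:20.510░┃                            
024-01-15 00:00:22.775█┃                            
024-01-15 00:00:26.930░┃                            
024-01-15 00:00:26.262░┃                            
024-01-15 00:00:31.622░┃                            
024-01-15 00:00:35.751▼┃                            
━━━━━━━━━━━━━━━━━━━━━━━┛                            
    ┃                                               
    ┃                                               
    ┃                                               
    ┃                                               
    ┃                                               
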